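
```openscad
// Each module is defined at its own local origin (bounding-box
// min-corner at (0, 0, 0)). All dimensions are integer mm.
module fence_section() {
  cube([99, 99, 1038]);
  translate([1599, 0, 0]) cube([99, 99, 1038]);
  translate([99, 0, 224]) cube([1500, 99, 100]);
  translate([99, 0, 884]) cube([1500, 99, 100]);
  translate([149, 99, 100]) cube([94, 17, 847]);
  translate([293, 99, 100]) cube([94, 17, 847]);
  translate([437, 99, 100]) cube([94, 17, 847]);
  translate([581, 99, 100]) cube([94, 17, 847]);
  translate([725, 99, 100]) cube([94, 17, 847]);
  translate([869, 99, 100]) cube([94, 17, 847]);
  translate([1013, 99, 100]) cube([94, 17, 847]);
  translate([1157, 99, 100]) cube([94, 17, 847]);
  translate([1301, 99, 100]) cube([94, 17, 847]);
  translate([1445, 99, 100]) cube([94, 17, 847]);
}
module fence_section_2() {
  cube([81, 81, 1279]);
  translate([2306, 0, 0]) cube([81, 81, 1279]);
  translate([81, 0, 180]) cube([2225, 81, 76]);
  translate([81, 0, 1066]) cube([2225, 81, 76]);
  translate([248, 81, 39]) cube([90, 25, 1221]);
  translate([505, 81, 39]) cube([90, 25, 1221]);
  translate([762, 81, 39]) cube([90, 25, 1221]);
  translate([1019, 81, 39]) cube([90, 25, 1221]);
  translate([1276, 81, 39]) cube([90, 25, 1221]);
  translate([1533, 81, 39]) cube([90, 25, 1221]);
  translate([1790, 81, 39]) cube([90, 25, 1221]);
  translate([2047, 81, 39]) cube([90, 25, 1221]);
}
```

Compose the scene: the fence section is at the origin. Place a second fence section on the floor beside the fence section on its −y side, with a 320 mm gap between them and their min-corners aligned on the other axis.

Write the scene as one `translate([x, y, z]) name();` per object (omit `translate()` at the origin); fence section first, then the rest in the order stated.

fence_section();
translate([0, -426, 0]) fence_section_2();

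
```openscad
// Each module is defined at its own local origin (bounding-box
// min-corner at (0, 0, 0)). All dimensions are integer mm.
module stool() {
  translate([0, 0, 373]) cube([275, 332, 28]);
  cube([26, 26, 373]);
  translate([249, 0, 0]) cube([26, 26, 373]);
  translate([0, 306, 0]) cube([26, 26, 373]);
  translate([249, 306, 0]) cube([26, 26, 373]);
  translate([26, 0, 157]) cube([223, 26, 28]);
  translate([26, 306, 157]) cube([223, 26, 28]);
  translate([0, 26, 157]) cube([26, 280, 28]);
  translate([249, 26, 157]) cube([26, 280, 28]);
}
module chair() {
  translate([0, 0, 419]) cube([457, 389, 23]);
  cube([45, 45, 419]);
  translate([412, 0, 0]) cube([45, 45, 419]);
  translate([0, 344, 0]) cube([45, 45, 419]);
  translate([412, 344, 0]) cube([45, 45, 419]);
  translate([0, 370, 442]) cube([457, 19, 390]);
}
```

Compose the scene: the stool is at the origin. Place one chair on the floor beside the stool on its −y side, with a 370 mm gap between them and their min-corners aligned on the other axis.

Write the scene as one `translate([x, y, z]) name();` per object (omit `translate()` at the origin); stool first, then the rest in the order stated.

stool();
translate([0, -759, 0]) chair();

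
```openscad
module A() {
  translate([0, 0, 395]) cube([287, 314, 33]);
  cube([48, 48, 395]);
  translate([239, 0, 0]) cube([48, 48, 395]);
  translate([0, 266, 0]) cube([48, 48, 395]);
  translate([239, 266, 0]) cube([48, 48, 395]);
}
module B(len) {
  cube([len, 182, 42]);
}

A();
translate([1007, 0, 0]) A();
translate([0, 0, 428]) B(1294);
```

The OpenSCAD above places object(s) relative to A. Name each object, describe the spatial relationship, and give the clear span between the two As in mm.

A is a stool. B is a beam. A beam spans the tops of two stools. The clear span between the two stools is 720 mm.

Second stool starts at x = 1007; first ends at x = 287; clear span = 1007 − 287 = 720 mm.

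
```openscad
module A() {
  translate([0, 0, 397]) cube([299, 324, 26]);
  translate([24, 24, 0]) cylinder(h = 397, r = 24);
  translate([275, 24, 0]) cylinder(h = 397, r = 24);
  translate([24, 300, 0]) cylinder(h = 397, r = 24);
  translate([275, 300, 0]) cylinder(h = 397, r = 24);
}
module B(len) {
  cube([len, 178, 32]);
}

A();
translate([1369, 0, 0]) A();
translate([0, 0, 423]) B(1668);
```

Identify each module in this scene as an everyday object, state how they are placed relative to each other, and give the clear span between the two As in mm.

A is a stool. B is a beam. A beam spans the tops of two stools. The clear span between the two stools is 1070 mm.

Second stool starts at x = 1369; first ends at x = 299; clear span = 1369 − 299 = 1070 mm.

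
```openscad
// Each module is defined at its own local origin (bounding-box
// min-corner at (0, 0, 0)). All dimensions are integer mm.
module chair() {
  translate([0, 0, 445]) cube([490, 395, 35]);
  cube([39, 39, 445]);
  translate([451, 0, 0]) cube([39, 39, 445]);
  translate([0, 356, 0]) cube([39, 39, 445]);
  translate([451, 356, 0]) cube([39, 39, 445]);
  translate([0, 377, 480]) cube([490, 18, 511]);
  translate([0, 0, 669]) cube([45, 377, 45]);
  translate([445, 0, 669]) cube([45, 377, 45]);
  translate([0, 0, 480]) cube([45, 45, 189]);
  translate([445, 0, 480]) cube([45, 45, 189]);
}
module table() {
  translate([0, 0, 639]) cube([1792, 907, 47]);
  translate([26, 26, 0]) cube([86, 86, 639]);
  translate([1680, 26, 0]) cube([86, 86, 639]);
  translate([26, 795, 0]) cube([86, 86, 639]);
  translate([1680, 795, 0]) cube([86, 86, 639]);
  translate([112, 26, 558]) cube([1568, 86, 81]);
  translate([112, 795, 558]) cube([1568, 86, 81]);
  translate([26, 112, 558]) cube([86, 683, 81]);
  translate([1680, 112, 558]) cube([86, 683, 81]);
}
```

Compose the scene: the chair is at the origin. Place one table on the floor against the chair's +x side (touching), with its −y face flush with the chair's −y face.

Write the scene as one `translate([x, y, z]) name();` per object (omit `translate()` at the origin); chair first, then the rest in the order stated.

chair();
translate([490, 0, 0]) table();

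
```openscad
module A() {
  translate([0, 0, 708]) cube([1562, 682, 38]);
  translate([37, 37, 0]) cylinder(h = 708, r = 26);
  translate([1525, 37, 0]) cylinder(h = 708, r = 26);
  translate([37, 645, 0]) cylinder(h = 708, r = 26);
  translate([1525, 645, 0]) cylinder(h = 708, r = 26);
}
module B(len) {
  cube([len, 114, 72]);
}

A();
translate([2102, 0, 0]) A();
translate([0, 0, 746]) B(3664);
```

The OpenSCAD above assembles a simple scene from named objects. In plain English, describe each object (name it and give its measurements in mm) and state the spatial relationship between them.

A is a table with a 1562×682 mm rectangular top, 38 mm thick, top surface at z = 746 mm, supported by four round legs of 52 mm diameter, each leg's bounding box inset 11 mm from the nearest pair of top edges, running from the floor.

B is a rectangular beam 3664 mm long (x), 114 mm deep (y), 72 mm thick (z).

The beam spans the tops of two tables placed 540 mm apart, resting at z = 746 mm.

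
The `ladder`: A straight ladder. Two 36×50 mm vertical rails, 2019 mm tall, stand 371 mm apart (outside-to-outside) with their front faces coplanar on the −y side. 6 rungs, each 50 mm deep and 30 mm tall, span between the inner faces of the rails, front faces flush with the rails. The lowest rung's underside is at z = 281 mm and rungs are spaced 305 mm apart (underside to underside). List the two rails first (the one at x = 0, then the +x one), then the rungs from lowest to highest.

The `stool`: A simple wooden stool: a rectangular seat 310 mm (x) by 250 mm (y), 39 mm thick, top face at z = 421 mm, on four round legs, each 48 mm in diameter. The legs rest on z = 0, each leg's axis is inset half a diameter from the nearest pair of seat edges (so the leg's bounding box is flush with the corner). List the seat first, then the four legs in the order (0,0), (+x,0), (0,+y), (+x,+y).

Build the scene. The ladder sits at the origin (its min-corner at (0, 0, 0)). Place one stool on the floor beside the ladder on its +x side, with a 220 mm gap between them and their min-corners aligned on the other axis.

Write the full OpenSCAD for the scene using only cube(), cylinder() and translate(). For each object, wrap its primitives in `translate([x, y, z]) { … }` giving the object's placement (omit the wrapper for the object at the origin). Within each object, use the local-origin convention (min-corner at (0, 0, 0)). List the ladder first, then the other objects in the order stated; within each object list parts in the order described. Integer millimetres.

cube([36, 50, 2019]);
translate([335, 0, 0]) cube([36, 50, 2019]);
translate([36, 0, 281]) cube([299, 50, 30]);
translate([36, 0, 586]) cube([299, 50, 30]);
translate([36, 0, 891]) cube([299, 50, 30]);
translate([36, 0, 1196]) cube([299, 50, 30]);
translate([36, 0, 1501]) cube([299, 50, 30]);
translate([36, 0, 1806]) cube([299, 50, 30]);
translate([591, 0, 0]) {
  translate([0, 0, 382]) cube([310, 250, 39]);
  translate([24, 24, 0]) cylinder(h = 382, r = 24);
  translate([286, 24, 0]) cylinder(h = 382, r = 24);
  translate([24, 226, 0]) cylinder(h = 382, r = 24);
  translate([286, 226, 0]) cylinder(h = 382, r = 24);
}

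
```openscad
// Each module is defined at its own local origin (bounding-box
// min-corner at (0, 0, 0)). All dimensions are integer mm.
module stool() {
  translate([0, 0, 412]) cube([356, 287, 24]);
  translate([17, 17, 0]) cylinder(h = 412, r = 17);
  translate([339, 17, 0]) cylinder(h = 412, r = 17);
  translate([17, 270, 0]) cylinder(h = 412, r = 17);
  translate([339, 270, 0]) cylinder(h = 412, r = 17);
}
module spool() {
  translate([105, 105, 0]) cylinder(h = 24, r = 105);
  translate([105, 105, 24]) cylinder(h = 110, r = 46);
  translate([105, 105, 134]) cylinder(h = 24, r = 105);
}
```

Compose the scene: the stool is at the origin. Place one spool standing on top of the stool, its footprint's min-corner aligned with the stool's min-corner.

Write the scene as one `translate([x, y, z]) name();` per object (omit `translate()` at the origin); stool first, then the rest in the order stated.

stool();
translate([0, 0, 436]) spool();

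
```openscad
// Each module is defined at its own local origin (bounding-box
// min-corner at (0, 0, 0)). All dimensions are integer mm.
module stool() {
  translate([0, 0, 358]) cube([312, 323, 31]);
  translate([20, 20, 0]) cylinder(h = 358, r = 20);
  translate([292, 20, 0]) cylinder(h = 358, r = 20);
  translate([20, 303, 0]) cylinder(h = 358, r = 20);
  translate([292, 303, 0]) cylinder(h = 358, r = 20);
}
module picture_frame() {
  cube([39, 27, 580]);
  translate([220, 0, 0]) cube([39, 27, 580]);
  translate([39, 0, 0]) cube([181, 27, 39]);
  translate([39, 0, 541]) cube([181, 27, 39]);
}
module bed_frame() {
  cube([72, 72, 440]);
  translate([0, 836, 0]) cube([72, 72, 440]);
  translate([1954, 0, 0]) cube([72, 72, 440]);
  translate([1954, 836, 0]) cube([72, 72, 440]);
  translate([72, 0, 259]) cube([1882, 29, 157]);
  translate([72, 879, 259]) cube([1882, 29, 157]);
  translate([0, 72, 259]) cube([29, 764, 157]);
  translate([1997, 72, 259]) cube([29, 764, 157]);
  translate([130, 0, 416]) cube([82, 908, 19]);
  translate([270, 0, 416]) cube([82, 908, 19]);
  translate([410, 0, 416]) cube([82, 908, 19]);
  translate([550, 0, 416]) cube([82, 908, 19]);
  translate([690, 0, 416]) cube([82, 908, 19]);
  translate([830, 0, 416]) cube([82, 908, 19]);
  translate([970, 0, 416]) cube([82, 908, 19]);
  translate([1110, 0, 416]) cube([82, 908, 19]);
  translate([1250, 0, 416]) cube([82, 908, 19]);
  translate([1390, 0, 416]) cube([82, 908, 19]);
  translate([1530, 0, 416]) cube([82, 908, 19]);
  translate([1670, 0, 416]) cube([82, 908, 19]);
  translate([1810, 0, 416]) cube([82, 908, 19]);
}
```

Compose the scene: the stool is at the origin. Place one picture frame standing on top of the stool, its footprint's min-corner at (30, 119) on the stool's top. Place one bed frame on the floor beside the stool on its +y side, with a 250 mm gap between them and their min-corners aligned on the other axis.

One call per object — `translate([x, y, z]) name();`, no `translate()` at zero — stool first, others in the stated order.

stool();
translate([30, 119, 389]) picture_frame();
translate([0, 573, 0]) bed_frame();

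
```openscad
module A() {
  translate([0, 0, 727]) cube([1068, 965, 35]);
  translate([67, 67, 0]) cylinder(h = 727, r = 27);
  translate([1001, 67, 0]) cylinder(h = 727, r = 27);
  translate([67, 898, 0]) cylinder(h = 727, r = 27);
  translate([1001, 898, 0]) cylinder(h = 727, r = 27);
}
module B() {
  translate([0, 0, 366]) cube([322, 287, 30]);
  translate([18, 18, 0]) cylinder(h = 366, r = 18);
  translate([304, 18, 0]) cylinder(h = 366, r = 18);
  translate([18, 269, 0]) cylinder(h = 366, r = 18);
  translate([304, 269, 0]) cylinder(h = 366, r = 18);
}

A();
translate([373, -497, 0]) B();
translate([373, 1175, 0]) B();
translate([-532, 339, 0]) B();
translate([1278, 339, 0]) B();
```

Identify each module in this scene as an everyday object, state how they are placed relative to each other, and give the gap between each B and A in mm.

A is a table. B is a stool. Four stools sit around the table at the −y, +y, −x, +x sides. The gap between each stool and the table is 210 mm.

Each stool's nearest face is 210 mm from the table's bounding box.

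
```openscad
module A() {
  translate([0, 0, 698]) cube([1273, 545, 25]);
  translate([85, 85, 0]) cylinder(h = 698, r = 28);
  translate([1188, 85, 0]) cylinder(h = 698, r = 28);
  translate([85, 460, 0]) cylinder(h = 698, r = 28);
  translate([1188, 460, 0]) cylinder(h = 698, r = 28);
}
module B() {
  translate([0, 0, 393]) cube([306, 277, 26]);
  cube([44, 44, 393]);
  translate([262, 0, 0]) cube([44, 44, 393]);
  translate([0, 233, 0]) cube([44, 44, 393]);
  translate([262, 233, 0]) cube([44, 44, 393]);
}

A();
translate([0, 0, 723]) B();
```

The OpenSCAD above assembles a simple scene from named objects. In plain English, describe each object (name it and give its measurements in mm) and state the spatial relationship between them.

A is a table: top 1273 mm (x) × 545 mm (y), 25 mm thick, upper face at z = 723 mm, on four round legs of 56 mm diameter, each leg's bounding box inset 57 mm from the nearest pair of top edges, running from z = 0 to the bottom of the top.

B is a four-legged stool. The seat is a 306×277×26 mm slab whose top surface is at z = 419 mm; four square legs, each 44×44 mm in cross-section, run from the floor (z = 0) to the underside of the seat, each flush with a corner of the seat.

The stool is on top of the table.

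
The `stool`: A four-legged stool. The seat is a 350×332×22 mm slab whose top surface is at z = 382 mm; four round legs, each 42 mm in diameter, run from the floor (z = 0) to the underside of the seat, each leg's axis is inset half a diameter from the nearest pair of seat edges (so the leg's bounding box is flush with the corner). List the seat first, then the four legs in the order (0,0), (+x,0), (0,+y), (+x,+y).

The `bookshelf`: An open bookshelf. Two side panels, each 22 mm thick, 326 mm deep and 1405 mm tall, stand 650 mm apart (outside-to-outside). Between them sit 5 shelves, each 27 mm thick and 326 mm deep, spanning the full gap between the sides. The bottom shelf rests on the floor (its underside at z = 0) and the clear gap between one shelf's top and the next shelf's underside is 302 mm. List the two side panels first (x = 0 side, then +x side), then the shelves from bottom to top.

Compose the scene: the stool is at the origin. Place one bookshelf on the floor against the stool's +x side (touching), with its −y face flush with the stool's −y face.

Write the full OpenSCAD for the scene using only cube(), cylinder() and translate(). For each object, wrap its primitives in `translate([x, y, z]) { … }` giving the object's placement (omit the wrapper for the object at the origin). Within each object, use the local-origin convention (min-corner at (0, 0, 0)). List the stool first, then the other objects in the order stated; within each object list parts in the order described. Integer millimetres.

translate([0, 0, 360]) cube([350, 332, 22]);
translate([21, 21, 0]) cylinder(h = 360, r = 21);
translate([329, 21, 0]) cylinder(h = 360, r = 21);
translate([21, 311, 0]) cylinder(h = 360, r = 21);
translate([329, 311, 0]) cylinder(h = 360, r = 21);
translate([350, 0, 0]) {
  cube([22, 326, 1405]);
  translate([628, 0, 0]) cube([22, 326, 1405]);
  translate([22, 0, 0]) cube([606, 326, 27]);
  translate([22, 0, 329]) cube([606, 326, 27]);
  translate([22, 0, 658]) cube([606, 326, 27]);
  translate([22, 0, 987]) cube([606, 326, 27]);
  translate([22, 0, 1316]) cube([606, 326, 27]);
}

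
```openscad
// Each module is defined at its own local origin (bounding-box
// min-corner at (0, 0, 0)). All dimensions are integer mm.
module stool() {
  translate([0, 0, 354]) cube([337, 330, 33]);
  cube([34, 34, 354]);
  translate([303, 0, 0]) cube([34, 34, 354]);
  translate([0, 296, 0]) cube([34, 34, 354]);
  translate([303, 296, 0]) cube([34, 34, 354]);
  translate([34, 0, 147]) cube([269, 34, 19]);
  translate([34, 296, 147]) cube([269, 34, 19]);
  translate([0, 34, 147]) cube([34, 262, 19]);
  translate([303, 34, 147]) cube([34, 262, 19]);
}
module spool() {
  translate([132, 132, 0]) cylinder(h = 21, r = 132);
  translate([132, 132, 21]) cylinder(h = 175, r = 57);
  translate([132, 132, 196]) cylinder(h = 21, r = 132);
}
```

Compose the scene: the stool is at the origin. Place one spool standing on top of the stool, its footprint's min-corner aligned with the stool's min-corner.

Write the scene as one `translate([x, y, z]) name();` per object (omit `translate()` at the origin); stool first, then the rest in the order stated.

stool();
translate([0, 0, 387]) spool();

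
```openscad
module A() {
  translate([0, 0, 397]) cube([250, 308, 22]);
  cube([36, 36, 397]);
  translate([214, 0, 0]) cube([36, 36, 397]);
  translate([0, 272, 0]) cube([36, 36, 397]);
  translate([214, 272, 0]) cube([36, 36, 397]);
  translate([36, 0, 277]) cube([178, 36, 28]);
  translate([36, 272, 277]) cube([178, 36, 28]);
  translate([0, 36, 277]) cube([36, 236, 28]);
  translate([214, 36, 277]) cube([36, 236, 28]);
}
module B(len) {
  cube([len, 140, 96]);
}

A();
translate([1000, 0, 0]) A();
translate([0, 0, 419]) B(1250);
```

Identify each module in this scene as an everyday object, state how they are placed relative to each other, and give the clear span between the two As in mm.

A is a stool. B is a beam. A beam spans the tops of two stools. The clear span between the two stools is 750 mm.

Second stool starts at x = 1000; first ends at x = 250; clear span = 1000 − 250 = 750 mm.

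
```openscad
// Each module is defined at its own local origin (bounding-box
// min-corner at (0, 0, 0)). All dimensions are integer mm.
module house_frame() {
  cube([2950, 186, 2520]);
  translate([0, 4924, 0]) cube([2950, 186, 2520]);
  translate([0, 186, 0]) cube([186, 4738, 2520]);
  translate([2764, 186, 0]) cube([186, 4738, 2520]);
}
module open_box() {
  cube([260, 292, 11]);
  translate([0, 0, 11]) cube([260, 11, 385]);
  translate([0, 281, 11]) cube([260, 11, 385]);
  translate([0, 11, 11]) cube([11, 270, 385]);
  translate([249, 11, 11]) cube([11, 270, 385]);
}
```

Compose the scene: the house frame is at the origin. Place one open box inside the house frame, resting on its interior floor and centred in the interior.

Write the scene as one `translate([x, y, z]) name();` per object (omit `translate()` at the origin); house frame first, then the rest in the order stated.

house_frame();
translate([1345, 2409, 0]) open_box();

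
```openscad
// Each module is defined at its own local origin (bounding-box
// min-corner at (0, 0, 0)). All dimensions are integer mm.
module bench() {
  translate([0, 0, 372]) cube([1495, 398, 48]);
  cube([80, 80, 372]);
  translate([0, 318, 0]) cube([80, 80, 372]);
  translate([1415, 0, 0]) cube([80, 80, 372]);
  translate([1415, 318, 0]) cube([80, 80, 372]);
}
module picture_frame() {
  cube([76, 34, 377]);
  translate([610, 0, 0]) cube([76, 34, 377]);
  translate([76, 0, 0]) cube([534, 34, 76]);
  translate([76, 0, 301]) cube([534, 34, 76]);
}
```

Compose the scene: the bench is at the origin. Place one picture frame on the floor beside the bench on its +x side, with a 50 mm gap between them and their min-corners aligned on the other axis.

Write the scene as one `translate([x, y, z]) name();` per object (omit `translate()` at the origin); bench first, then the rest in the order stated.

bench();
translate([1545, 0, 0]) picture_frame();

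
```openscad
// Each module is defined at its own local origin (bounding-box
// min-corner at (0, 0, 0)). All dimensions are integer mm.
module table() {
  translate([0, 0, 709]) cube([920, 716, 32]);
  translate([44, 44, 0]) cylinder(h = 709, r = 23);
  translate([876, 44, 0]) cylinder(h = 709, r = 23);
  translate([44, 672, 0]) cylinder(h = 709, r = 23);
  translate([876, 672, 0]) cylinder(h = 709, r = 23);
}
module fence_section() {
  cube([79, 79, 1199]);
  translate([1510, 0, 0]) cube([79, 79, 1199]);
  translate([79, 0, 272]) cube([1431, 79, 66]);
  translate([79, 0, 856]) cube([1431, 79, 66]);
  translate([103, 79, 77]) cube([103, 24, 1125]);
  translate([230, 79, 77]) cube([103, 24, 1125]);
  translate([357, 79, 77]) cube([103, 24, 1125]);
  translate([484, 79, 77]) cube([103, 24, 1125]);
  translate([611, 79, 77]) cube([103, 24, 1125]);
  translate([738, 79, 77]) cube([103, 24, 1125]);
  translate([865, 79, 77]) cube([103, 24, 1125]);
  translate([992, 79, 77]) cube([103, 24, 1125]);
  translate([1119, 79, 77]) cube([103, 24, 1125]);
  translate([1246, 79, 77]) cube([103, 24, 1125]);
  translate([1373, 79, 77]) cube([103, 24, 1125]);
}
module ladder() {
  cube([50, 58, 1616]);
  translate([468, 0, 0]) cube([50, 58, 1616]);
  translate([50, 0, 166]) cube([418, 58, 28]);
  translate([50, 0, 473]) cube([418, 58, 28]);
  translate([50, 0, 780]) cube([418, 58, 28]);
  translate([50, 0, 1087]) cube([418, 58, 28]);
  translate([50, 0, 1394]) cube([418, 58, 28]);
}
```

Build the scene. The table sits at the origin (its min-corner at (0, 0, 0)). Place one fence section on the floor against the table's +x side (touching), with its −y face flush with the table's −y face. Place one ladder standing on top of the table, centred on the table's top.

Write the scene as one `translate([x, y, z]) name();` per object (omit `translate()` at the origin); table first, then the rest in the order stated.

table();
translate([920, 0, 0]) fence_section();
translate([201, 329, 741]) ladder();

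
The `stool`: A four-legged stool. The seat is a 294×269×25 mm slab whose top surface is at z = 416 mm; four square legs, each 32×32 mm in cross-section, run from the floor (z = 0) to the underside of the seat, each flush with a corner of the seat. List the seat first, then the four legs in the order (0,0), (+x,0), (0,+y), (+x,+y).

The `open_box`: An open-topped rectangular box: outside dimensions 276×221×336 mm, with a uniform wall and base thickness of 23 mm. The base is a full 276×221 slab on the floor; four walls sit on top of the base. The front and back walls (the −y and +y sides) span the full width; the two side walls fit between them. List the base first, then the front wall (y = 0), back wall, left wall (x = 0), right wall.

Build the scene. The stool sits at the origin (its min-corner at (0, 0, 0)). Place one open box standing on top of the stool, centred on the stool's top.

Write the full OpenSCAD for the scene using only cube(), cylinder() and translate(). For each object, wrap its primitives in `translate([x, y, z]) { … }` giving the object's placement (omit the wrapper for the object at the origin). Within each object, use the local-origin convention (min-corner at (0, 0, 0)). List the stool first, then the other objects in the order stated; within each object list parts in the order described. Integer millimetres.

translate([0, 0, 391]) cube([294, 269, 25]);
cube([32, 32, 391]);
translate([262, 0, 0]) cube([32, 32, 391]);
translate([0, 237, 0]) cube([32, 32, 391]);
translate([262, 237, 0]) cube([32, 32, 391]);
translate([9, 24, 416]) {
  cube([276, 221, 23]);
  translate([0, 0, 23]) cube([276, 23, 313]);
  translate([0, 198, 23]) cube([276, 23, 313]);
  translate([0, 23, 23]) cube([23, 175, 313]);
  translate([253, 23, 23]) cube([23, 175, 313]);
}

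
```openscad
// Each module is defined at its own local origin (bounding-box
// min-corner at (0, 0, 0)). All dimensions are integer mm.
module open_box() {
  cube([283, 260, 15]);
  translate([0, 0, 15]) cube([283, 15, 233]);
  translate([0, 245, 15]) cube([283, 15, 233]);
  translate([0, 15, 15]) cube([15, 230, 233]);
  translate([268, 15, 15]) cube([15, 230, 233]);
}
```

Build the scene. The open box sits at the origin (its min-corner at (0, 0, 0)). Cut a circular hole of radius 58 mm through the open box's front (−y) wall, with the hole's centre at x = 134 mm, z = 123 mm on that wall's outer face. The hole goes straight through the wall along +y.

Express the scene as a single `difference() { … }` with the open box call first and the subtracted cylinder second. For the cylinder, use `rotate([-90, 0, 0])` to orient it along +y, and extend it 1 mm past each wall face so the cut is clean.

difference() {
  open_box();
  translate([134, -1, 123]) rotate([-90, 0, 0]) cylinder(h = 17, r = 58);
}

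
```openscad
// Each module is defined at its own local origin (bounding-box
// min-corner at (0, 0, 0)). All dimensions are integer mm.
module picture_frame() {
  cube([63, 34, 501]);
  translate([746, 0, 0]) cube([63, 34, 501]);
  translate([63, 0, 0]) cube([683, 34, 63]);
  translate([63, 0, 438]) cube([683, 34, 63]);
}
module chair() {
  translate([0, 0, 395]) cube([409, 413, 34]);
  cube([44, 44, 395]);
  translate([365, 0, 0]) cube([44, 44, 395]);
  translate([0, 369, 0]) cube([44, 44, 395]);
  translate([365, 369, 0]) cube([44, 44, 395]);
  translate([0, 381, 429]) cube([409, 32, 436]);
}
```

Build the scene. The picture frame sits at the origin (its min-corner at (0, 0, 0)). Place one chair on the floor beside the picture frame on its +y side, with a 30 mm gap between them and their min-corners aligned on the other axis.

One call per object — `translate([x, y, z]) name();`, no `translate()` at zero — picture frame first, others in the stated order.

picture_frame();
translate([0, 64, 0]) chair();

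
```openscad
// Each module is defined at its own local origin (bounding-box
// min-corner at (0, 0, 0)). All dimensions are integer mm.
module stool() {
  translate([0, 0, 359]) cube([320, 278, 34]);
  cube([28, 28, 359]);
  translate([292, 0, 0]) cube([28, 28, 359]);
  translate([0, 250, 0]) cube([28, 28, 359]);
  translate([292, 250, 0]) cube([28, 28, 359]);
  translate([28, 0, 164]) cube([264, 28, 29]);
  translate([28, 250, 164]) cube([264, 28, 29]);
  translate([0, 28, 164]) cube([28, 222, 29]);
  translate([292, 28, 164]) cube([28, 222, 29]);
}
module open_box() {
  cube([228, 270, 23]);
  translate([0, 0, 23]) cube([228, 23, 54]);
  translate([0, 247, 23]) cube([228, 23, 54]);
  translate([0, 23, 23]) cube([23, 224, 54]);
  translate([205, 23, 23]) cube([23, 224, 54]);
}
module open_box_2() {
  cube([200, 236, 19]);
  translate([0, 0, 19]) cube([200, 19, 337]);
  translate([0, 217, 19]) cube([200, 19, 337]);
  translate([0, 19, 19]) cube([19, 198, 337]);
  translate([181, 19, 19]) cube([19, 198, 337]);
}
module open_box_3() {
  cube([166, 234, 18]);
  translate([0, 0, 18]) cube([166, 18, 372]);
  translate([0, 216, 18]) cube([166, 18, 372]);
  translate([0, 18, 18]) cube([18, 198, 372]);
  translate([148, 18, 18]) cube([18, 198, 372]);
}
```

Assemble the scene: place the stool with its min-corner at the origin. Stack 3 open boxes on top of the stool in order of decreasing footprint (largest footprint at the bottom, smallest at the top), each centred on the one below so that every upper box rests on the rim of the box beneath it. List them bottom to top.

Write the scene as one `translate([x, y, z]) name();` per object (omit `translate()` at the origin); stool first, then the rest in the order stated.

stool();
translate([46, 4, 393]) open_box();
translate([60, 21, 470]) open_box_2();
translate([77, 22, 826]) open_box_3();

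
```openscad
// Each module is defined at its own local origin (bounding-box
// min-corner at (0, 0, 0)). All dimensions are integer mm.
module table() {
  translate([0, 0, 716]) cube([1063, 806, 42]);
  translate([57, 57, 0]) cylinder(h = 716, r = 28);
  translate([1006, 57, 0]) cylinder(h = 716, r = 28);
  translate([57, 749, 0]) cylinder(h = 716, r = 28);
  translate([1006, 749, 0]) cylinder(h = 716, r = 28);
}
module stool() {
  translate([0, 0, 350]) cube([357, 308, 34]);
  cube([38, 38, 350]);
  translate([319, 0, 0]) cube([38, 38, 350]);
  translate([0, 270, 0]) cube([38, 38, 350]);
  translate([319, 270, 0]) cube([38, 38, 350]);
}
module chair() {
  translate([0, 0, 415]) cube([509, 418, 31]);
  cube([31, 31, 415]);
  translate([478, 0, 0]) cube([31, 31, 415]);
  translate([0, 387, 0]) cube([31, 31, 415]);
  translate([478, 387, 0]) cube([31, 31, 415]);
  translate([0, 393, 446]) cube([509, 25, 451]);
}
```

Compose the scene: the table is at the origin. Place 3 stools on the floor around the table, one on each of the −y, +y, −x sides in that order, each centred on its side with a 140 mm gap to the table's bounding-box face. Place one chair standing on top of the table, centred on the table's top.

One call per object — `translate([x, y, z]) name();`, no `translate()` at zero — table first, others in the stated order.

table();
translate([353, -448, 0]) stool();
translate([353, 946, 0]) stool();
translate([-497, 249, 0]) stool();
translate([277, 194, 758]) chair();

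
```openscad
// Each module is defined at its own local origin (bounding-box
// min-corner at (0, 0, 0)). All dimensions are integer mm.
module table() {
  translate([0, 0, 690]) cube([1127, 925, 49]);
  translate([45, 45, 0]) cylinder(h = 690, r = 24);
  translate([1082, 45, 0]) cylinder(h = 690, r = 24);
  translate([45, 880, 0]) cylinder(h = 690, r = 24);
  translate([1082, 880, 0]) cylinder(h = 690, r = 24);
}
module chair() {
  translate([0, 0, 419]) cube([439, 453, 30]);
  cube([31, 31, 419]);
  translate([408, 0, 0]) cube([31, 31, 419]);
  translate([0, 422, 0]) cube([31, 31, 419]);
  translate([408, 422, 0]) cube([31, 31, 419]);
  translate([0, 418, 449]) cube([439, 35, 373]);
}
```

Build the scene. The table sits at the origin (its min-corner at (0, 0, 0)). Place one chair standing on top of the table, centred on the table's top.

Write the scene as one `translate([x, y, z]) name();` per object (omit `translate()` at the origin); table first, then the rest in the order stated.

table();
translate([344, 236, 739]) chair();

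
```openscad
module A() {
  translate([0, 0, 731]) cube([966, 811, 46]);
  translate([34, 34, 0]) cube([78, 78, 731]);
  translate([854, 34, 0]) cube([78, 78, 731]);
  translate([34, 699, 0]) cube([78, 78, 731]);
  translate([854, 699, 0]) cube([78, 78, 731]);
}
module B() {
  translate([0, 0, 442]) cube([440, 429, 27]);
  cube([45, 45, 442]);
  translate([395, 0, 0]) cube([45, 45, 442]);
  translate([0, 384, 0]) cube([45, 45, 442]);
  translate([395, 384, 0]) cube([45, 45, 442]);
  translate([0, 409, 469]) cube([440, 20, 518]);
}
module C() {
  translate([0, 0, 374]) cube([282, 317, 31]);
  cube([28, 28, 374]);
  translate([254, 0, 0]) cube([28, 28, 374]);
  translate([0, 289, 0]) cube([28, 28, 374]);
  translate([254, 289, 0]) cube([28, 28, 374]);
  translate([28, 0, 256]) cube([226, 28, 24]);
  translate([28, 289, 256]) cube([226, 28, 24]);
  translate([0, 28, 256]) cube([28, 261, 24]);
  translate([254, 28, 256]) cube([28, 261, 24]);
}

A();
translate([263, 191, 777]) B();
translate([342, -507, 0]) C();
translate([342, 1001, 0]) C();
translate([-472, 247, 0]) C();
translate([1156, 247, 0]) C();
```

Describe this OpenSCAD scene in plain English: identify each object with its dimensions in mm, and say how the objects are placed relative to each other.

A is a table with a 966×811 mm rectangular top, 46 mm thick, top surface at z = 777 mm, supported by four 78×78 mm square legs, each inset 34 mm from the nearest pair of top edges, running from the floor.

B is a chair: 440×429 mm seat, 27 mm thick, top at z = 469 mm, on four 45 mm square corner legs flush with the seat edges. A 20 mm thick backrest slab spans the full seat width, extending 518 mm above the seat top, its back face flush with the seat's +y edge.

C is a four-legged stool. The seat is a 282×317×31 mm slab whose top surface is at z = 405 mm; four square legs, each 28×28 mm in cross-section, run from the floor (z = 0) to the underside of the seat, each flush with a corner of the seat. Four stretchers, 28 mm wide and 24 mm tall, connect adjacent legs with their undersides at z = 256 mm, each running between the inner faces of the legs it joins and aligned with the legs' outer faces on the other axis.

The chair is on top of the table, centred. Four stools sit around the table at the −y, +y, −x, +x sides.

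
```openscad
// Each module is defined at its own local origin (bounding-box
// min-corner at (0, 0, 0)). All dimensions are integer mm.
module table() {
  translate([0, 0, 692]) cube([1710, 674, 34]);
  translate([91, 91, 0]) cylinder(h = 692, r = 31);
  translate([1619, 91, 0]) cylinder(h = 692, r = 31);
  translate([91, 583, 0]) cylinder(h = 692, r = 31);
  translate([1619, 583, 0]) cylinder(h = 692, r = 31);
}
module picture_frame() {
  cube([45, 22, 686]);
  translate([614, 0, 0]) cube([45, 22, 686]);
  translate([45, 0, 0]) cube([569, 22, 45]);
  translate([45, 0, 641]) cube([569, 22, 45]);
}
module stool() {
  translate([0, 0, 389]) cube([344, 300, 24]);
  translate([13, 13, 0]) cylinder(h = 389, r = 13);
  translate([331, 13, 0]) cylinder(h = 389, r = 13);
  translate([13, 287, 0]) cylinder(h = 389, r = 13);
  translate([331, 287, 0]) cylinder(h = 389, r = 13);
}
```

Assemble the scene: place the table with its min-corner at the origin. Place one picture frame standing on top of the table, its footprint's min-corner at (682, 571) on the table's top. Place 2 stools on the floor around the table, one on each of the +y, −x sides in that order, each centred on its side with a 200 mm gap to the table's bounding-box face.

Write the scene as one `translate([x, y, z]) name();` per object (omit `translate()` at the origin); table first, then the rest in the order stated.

table();
translate([682, 571, 726]) picture_frame();
translate([683, 874, 0]) stool();
translate([-544, 187, 0]) stool();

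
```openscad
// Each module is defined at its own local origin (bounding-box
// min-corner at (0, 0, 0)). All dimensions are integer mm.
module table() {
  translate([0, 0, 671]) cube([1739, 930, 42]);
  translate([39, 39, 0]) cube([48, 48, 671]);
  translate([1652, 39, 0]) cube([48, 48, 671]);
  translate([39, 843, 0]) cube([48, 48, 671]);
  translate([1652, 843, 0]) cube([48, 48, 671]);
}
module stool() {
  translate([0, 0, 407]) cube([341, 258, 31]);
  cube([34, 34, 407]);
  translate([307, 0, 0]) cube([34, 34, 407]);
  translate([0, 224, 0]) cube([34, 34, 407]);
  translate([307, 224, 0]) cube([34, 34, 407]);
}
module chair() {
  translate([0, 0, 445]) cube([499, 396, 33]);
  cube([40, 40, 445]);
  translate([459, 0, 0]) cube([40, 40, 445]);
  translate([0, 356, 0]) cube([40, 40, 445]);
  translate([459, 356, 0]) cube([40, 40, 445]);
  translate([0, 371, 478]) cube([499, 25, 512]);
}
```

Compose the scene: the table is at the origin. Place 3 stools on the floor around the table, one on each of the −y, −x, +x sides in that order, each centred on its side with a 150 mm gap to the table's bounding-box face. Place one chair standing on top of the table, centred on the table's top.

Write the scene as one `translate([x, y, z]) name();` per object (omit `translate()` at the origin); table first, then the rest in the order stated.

table();
translate([699, -408, 0]) stool();
translate([-491, 336, 0]) stool();
translate([1889, 336, 0]) stool();
translate([620, 267, 713]) chair();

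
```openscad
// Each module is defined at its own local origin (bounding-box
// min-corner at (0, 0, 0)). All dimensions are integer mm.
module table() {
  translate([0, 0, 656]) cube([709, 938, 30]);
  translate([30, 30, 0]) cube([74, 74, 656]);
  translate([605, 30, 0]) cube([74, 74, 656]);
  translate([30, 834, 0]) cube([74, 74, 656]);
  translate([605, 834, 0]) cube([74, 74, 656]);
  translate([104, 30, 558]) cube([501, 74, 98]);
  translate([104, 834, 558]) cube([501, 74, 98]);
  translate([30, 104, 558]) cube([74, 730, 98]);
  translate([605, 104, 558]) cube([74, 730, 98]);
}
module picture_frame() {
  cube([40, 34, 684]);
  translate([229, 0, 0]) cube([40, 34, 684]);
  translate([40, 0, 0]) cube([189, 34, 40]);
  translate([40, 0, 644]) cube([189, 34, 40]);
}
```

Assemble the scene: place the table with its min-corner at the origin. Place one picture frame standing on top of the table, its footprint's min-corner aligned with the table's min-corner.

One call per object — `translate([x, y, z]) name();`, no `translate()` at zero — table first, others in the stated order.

table();
translate([0, 0, 686]) picture_frame();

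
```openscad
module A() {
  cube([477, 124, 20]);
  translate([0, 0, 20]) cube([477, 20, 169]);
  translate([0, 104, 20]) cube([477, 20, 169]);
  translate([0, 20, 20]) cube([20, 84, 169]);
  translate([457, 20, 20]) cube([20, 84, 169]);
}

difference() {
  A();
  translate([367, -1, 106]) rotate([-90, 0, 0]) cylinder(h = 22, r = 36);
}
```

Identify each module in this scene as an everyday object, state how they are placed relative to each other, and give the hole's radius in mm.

A is an open box. The open box has a circular hole through its front wall. The hole's radius is 36 mm.

The subtracted cylinder has r = 36 mm.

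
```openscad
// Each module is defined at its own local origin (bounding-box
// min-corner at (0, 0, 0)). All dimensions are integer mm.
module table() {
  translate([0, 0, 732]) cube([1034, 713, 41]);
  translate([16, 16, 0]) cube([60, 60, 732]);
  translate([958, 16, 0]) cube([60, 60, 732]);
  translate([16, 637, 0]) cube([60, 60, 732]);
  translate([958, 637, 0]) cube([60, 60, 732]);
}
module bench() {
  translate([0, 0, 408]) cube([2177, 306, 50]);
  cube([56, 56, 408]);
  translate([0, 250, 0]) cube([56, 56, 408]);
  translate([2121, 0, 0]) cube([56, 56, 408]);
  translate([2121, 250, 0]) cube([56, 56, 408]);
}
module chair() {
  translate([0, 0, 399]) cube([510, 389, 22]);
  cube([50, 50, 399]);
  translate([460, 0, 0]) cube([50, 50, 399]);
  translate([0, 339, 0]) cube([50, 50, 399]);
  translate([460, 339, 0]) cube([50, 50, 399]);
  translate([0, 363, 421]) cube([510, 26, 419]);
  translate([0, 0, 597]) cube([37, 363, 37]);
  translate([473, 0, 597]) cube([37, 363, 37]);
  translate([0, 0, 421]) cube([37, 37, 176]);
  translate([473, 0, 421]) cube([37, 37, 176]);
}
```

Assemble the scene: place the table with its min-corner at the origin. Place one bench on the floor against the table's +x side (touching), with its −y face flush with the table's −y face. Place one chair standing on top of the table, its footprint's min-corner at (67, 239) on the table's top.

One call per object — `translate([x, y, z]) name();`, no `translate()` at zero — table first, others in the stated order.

table();
translate([1034, 0, 0]) bench();
translate([67, 239, 773]) chair();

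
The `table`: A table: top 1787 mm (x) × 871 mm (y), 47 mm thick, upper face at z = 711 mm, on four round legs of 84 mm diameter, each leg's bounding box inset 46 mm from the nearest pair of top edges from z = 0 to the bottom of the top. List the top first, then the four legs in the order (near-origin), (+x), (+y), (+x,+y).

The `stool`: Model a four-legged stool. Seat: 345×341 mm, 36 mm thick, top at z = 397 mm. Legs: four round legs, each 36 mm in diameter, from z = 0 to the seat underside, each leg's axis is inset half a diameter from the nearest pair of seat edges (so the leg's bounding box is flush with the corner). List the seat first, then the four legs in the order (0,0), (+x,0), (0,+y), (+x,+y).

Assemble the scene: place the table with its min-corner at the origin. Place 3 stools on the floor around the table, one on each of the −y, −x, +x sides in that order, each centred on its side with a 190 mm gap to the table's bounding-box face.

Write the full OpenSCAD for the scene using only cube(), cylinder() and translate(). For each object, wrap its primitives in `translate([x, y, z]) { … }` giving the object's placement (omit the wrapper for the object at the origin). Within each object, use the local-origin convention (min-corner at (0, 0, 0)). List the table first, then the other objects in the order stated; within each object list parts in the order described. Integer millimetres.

translate([0, 0, 664]) cube([1787, 871, 47]);
translate([88, 88, 0]) cylinder(h = 664, r = 42);
translate([1699, 88, 0]) cylinder(h = 664, r = 42);
translate([88, 783, 0]) cylinder(h = 664, r = 42);
translate([1699, 783, 0]) cylinder(h = 664, r = 42);
translate([721, -531, 0]) {
  translate([0, 0, 361]) cube([345, 341, 36]);
  translate([18, 18, 0]) cylinder(h = 361, r = 18);
  translate([327, 18, 0]) cylinder(h = 361, r = 18);
  translate([18, 323, 0]) cylinder(h = 361, r = 18);
  translate([327, 323, 0]) cylinder(h = 361, r = 18);
}
translate([-535, 265, 0]) {
  translate([0, 0, 361]) cube([345, 341, 36]);
  translate([18, 18, 0]) cylinder(h = 361, r = 18);
  translate([327, 18, 0]) cylinder(h = 361, r = 18);
  translate([18, 323, 0]) cylinder(h = 361, r = 18);
  translate([327, 323, 0]) cylinder(h = 361, r = 18);
}
translate([1977, 265, 0]) {
  translate([0, 0, 361]) cube([345, 341, 36]);
  translate([18, 18, 0]) cylinder(h = 361, r = 18);
  translate([327, 18, 0]) cylinder(h = 361, r = 18);
  translate([18, 323, 0]) cylinder(h = 361, r = 18);
  translate([327, 323, 0]) cylinder(h = 361, r = 18);
}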